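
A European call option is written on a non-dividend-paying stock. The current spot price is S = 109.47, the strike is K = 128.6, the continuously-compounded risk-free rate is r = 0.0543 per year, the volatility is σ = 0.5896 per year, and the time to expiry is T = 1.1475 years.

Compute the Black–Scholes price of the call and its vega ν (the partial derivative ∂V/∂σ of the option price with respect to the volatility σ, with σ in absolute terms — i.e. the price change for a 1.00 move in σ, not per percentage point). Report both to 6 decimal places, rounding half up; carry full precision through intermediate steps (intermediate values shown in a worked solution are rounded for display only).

price = 23.194656
ν = 46.191380

σ√T = 0.5896·√1.1475 = 0.631588
d₁ = (ln(S/K) + (r+σ²/2)T) / (σ√T) = (ln(109.47/128.6) + (0.0543+0.5896²/2)·1.1475) / 0.631588 = (-0.161056 + 0.261761) / 0.631588 = 0.159447
d₂ = d₁ − σ√T = 0.159447 − 0.631588 = -0.472141
e^{−rT} = e^{−0.0543·1.1475} = 0.939592
N(d₁) = 0.563342,  N(d₂) = 0.318413
Call price V = S·N(d₁) − K·e^{−rT}·N(d₂) = 61.668998 − 38.474342 = 23.194656
φ(d₁) = (1/√(2π))·e^{−d₁²/2} = 0.393903
ν = S·φ(d₁)·√T = 46.191380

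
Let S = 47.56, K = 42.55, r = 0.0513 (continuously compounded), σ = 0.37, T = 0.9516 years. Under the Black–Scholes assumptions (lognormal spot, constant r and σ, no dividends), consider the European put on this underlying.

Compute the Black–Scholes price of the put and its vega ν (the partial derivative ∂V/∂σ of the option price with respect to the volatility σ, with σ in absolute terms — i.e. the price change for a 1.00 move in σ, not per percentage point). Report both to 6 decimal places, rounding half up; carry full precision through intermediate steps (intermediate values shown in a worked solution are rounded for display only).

σ√T = 0.37·√0.9516 = 0.360935
d₁ = (ln(S/K) + (r+σ²/2)T) / (σ√T) = (ln(47.56/42.55) + (0.0513+0.37²/2)·0.9516) / 0.360935 = (0.111312 + 0.113954) / 0.360935 = 0.624119
d₂ = d₁ − σ√T = 0.624119 − 0.360935 = 0.263184
e^{−rT} = e^{−0.0513·0.9516} = 0.952355
N(−d₁) = 0.266275,  N(−d₂) = 0.396204
Put price V = K·e^{−rT}·N(−d₂) − S·N(−d₁) = 16.055280 − 12.664028 = 3.391252
φ(d₁) = (1/√(2π))·e^{−d₁²/2} = 0.328342
ν = S·φ(d₁)·√T = 15.233335

price = 3.391252
ν = 15.233335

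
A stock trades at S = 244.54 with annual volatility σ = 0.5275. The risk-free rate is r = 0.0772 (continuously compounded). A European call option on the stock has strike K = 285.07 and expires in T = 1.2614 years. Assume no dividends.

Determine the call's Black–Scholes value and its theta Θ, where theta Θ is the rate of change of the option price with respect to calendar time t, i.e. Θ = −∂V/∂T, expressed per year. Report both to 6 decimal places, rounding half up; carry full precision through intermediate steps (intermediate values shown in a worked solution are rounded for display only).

σ√T = 0.5275·√1.2614 = 0.592446
d₁ = (ln(S/K) + (r+σ²/2)T) / (σ√T) = (ln(244.54/285.07) + (0.0772+0.5275²/2)·1.2614) / 0.592446 = (-0.153356 + 0.272876) / 0.592446 = 0.201741
d₂ = d₁ − σ√T = 0.201741 − 0.592446 = -0.390706
e^{−rT} = e^{−0.0772·1.2614} = 0.907211
N(d₁) = 0.579940,  N(d₂) = 0.348007
Call price V = S·N(d₁) − K·e^{−rT}·N(d₂) = 141.818584 − 90.001224 = 51.817360
φ(d₁) = (1/√(2π))·e^{−d₁²/2} = 0.390906
Θ = −S·φ(d₁)·σ/(2√T) − r·K·e^{−rT}·N(d₂) = −22.448550 − 6.948094 = -29.396645

price = 51.817360
Θ = -29.396645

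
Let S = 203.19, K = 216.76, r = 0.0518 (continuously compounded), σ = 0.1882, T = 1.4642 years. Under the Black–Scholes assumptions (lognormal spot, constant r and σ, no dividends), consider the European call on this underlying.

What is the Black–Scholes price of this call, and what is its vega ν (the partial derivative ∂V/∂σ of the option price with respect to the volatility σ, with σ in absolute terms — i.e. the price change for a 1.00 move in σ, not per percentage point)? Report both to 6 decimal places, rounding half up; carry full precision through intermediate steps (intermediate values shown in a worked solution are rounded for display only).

σ√T = 0.1882·√1.4642 = 0.227730
d₁ = (ln(S/K) + (r+σ²/2)T) / (σ√T) = (ln(203.19/216.76) + (0.0518+0.1882²/2)·1.4642) / 0.227730 = (-0.064649 + 0.101776) / 0.227730 = 0.163030
d₂ = d₁ − σ√T = 0.163030 − 0.227730 = -0.064700
e^{−rT} = e^{−0.0518·1.4642} = 0.926959
N(d₁) = 0.564753,  N(d₂) = 0.474206
Call price V = S·N(d₁) − K·e^{−rT}·N(d₂) = 114.752062 − 95.281213 = 19.470849
φ(d₁) = (1/√(2π))·e^{−d₁²/2} = 0.393676
ν = S·φ(d₁)·√T = 96.792365

price = 19.470849
ν = 96.792365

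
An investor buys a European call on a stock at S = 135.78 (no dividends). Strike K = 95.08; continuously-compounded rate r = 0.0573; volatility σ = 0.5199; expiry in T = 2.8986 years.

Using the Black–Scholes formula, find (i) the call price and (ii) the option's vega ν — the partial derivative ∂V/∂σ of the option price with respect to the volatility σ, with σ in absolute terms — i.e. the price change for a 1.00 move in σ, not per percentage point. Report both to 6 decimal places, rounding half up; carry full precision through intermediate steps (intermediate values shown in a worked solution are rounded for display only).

price = 70.306263
ν = 54.103998

σ√T = 0.5199·√2.8986 = 0.885144
d₁ = (ln(S/K) + (r+σ²/2)T) / (σ√T) = (ln(135.78/95.08) + (0.0573+0.5199²/2)·2.8986) / 0.885144 = (0.356317 + 0.557830) / 0.885144 = 1.032766
d₂ = d₁ − σ√T = 1.032766 − 0.885144 = 0.147622
e^{−rT} = e^{−0.0573·2.8986} = 0.846970
N(d₁) = 0.849143,  N(d₂) = 0.558680
Call price V = S·N(d₁) − K·e^{−rT}·N(d₂) = 115.296690 − 44.990426 = 70.306263
φ(d₁) = (1/√(2π))·e^{−d₁²/2} = 0.234045
ν = S·φ(d₁)·√T = 54.103998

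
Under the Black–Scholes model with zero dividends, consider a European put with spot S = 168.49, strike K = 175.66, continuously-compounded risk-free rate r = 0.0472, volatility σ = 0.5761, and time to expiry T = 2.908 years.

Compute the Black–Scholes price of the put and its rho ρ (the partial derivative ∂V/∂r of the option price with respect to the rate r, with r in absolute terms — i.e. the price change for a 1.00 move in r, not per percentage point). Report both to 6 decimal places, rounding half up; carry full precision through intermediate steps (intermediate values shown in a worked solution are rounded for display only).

price = 53.164928
ρ = -290.862806

σ√T = 0.5761·√2.908 = 0.982415
d₁ = (ln(S/K) + (r+σ²/2)T) / (σ√T) = (ln(168.49/175.66) + (0.0472+0.5761²/2)·2.908) / 0.982415 = (-0.041674 + 0.619827) / 0.982415 = 0.588502
d₂ = d₁ − σ√T = 0.588502 − 0.982415 = -0.393913
e^{−rT} = e^{−0.0472·2.908} = 0.871746
N(−d₁) = 0.278098,  N(−d₂) = 0.653177
Put price V = K·e^{−rT}·N(−d₂) − S·N(−d₁) = 100.021598 − 46.856669 = 53.164928
ρ = −K·T·e^{−rT}·N(−d₂) = -290.862806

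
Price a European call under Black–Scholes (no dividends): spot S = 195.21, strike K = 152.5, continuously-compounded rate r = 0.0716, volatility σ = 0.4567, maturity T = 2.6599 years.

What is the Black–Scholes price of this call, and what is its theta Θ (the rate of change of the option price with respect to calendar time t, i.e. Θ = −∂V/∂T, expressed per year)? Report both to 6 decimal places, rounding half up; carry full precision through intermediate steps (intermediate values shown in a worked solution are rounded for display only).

price = 88.547272
Θ = -12.160677

σ√T = 0.4567·√2.6599 = 0.744841
d₁ = (ln(S/K) + (r+σ²/2)T) / (σ√T) = (ln(195.21/152.5) + (0.0716+0.4567²/2)·2.6599) / 0.744841 = (0.246911 + 0.467843) / 0.744841 = 0.959606
d₂ = d₁ − σ√T = 0.959606 − 0.744841 = 0.214765
e^{−rT} = e^{−0.0716·2.6599} = 0.826588
N(d₁) = 0.831373,  N(d₂) = 0.585025
Call price V = S·N(d₁) − K·e^{−rT}·N(d₂) = 162.292386 − 73.745114 = 88.547272
φ(d₁) = (1/√(2π))·e^{−d₁²/2} = 0.251739
Θ = −S·φ(d₁)·σ/(2√T) − r·K·e^{−rT}·N(d₂) = −6.880526 − 5.280150 = -12.160677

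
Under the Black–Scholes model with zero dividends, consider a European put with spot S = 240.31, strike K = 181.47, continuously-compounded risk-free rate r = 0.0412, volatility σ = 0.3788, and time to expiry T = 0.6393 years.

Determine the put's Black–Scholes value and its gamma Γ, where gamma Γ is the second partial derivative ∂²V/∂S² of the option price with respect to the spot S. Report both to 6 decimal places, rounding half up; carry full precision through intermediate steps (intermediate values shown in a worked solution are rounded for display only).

σ√T = 0.3788·√0.6393 = 0.302874
d₁ = (ln(S/K) + (r+σ²/2)T) / (σ√T) = (ln(240.31/181.47) + (0.0412+0.3788²/2)·0.6393) / 0.302874 = (0.280839 + 0.072206) / 0.302874 = 1.165649
d₂ = d₁ − σ√T = 1.165649 − 0.302874 = 0.862775
e^{−rT} = e^{−0.0412·0.6393} = 0.974005
N(−d₁) = 0.121878,  N(−d₂) = 0.194131
Put price V = K·e^{−rT}·N(−d₂) − S·N(−d₁) = 34.313117 − 29.288561 = 5.024556
φ(d₁) = (1/√(2π))·e^{−d₁²/2} = 0.202239
Γ = φ(d₁) / (S·σ·√T) = 0.002779

price = 5.024556
Γ = 0.002779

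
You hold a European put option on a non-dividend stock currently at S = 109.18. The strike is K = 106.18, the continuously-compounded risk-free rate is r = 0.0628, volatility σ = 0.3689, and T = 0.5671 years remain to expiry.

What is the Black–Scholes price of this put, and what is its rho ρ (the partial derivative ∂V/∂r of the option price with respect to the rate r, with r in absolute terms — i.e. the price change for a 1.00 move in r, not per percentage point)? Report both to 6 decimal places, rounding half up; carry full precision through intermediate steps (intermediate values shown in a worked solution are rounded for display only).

σ√T = 0.3689·√0.5671 = 0.277804
d₁ = (ln(S/K) + (r+σ²/2)T) / (σ√T) = (ln(109.18/106.18) + (0.0628+0.3689²/2)·0.5671) / 0.277804 = (0.027862 + 0.074201) / 0.277804 = 0.367394
d₂ = d₁ − σ√T = 0.367394 − 0.277804 = 0.089590
e^{−rT} = e^{−0.0628·0.5671} = 0.965013
N(−d₁) = 0.356663,  N(−d₂) = 0.464306
Put price V = K·e^{−rT}·N(−d₂) − S·N(−d₁) = 47.575193 − 38.940417 = 8.634776
ρ = −K·T·e^{−rT}·N(−d₂) = -26.979892

price = 8.634776
ρ = -26.979892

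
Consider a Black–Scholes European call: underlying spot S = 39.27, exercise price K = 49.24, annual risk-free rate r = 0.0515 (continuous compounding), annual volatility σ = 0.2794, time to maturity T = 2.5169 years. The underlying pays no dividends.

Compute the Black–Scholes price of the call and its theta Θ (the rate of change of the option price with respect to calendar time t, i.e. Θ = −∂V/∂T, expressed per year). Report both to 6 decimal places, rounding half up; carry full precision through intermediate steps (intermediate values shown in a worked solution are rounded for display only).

price = 5.413680
Θ = -2.114869

σ√T = 0.2794·√2.5169 = 0.443261
d₁ = (ln(S/K) + (r+σ²/2)T) / (σ√T) = (ln(39.27/49.24) + (0.0515+0.2794²/2)·2.5169) / 0.443261 = (-0.226245 + 0.227860) / 0.443261 = 0.003643
d₂ = d₁ − σ√T = 0.003643 − 0.443261 = -0.439617
e^{−rT} = e^{−0.0515·2.5169} = 0.878429
N(d₁) = 0.501454,  N(d₂) = 0.330107
Call price V = S·N(d₁) − K·e^{−rT}·N(d₂) = 19.692080 − 14.278400 = 5.413680
φ(d₁) = (1/√(2π))·e^{−d₁²/2} = 0.398940
Θ = −S·φ(d₁)·σ/(2√T) − r·K·e^{−rT}·N(d₂) = −1.379531 − 0.735338 = -2.114869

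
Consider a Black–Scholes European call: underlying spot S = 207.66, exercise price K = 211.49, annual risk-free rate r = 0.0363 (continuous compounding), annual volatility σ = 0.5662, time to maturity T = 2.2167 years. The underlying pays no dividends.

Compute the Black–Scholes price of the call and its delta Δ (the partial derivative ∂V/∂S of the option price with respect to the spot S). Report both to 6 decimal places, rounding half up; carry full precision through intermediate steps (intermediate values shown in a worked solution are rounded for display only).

price = 72.207529
Δ = 0.689795

σ√T = 0.5662·√2.2167 = 0.842992
d₁ = (ln(S/K) + (r+σ²/2)T) / (σ√T) = (ln(207.66/211.49) + (0.0363+0.5662²/2)·2.2167) / 0.842992 = (-0.018276 + 0.435784) / 0.842992 = 0.495270
d₂ = d₁ − σ√T = 0.495270 − 0.842992 = -0.347722
e^{−rT} = e^{−0.0363·2.2167} = 0.922686
N(d₁) = 0.689795,  N(d₂) = 0.364024
Call price V = S·N(d₁) − K·e^{−rT}·N(d₂) = 143.242846 − 71.035317 = 72.207529
Δ = N(d₁) = 0.689795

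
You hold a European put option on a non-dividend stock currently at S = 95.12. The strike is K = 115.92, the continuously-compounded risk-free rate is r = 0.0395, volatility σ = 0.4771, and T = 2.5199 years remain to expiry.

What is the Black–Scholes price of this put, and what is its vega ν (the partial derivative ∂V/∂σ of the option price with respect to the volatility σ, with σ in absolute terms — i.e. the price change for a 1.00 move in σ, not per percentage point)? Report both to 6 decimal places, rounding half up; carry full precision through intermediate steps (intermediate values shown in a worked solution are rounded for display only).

σ√T = 0.4771·√2.5199 = 0.757358
d₁ = (ln(S/K) + (r+σ²/2)T) / (σ√T) = (ln(95.12/115.92) + (0.0395+0.4771²/2)·2.5199) / 0.757358 = (-0.197761 + 0.386331) / 0.757358 = 0.248985
d₂ = d₁ − σ√T = 0.248985 − 0.757358 = -0.508373
e^{−rT} = e^{−0.0395·2.5199} = 0.905257
N(−d₁) = 0.401686,  N(−d₂) = 0.694404
Put price V = K·e^{−rT}·N(−d₂) − S·N(−d₁) = 72.868988 − 38.208407 = 34.660581
φ(d₁) = (1/√(2π))·e^{−d₁²/2} = 0.386766
ν = S·φ(d₁)·√T = 58.399871

price = 34.660581
ν = 58.399871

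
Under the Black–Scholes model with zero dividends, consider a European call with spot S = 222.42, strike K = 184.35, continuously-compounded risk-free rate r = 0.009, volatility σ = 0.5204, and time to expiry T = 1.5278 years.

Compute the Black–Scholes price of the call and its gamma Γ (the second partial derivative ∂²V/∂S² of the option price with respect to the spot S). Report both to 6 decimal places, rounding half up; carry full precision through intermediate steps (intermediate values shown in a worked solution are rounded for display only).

σ√T = 0.5204·√1.5278 = 0.643236
d₁ = (ln(S/K) + (r+σ²/2)T) / (σ√T) = (ln(222.42/184.35) + (0.009+0.5204²/2)·1.5278) / 0.643236 = (0.187731 + 0.220627) / 0.643236 = 0.634849
d₂ = d₁ − σ√T = 0.634849 − 0.643236 = -0.008387
e^{−rT} = e^{−0.009·1.5278} = 0.986344
N(d₁) = 0.737237,  N(d₂) = 0.496654
Call price V = S·N(d₁) − K·e^{−rT}·N(d₂) = 163.976165 − 90.307849 = 73.668317
φ(d₁) = (1/√(2π))·e^{−d₁²/2} = 0.326131
Γ = φ(d₁) / (S·σ·√T) = 0.002280

price = 73.668317
Γ = 0.002280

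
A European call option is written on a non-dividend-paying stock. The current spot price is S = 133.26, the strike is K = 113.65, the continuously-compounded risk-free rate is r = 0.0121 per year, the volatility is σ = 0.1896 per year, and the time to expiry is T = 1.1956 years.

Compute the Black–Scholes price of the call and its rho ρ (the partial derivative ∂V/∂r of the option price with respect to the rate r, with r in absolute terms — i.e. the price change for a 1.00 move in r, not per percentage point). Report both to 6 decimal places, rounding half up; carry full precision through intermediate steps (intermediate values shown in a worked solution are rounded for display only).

price = 24.081354
ρ = 102.924632

σ√T = 0.1896·√1.1956 = 0.207315
d₁ = (ln(S/K) + (r+σ²/2)T) / (σ√T) = (ln(133.26/113.65) + (0.0121+0.1896²/2)·1.1956) / 0.207315 = (0.159179 + 0.035957) / 0.207315 = 0.941248
d₂ = d₁ − σ√T = 0.941248 − 0.207315 = 0.733933
e^{−rT} = e^{−0.0121·1.1956} = 0.985637
N(d₁) = 0.826711,  N(d₂) = 0.768505
Call price V = S·N(d₁) − K·e^{−rT}·N(d₂) = 110.167530 − 86.086176 = 24.081354
ρ = K·T·e^{−rT}·N(d₂) = 102.924632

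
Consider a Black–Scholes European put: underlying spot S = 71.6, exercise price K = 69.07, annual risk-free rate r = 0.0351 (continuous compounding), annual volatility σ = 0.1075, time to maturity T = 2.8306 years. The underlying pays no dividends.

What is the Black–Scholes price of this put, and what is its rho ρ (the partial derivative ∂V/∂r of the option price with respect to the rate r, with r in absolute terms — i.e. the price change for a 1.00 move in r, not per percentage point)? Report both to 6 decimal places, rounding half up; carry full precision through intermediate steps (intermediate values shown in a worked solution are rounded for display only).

σ√T = 0.1075·√2.8306 = 0.180862
d₁ = (ln(S/K) + (r+σ²/2)T) / (σ√T) = (ln(71.6/69.07) + (0.0351+0.1075²/2)·2.8306) / 0.180862 = (0.035975 + 0.115710) / 0.180862 = 0.838673
d₂ = d₁ − σ√T = 0.838673 − 0.180862 = 0.657811
e^{−rT} = e^{−0.0351·2.8306} = 0.905422
N(−d₁) = 0.200826,  N(−d₂) = 0.255330
Put price V = K·e^{−rT}·N(−d₂) − S·N(−d₁) = 15.967691 − 14.379171 = 1.588519
ρ = −K·T·e^{−rT}·N(−d₂) = -45.198146

price = 1.588519
ρ = -45.198146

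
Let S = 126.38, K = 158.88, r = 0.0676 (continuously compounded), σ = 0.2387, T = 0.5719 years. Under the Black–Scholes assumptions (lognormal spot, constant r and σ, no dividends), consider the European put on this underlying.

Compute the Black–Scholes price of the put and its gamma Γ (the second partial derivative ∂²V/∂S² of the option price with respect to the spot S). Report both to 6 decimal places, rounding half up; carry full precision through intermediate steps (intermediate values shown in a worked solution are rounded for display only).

σ√T = 0.2387·√0.5719 = 0.180515
d₁ = (ln(S/K) + (r+σ²/2)T) / (σ√T) = (ln(126.38/158.88) + (0.0676+0.2387²/2)·0.5719) / 0.180515 = (-0.228856 + 0.054953) / 0.180515 = -0.963372
d₂ = d₁ − σ√T = -0.963372 − 0.180515 = -1.143887
e^{−rT} = e^{−0.0676·0.5719} = 0.962077
N(−d₁) = 0.832320,  N(−d₂) = 0.873665
Put price V = K·e^{−rT}·N(−d₂) − S·N(−d₁) = 133.543878 − 105.188544 = 28.355334
φ(d₁) = (1/√(2π))·e^{−d₁²/2} = 0.250830
Γ = φ(d₁) / (S·σ·√T) = 0.010995

price = 28.355334
Γ = 0.010995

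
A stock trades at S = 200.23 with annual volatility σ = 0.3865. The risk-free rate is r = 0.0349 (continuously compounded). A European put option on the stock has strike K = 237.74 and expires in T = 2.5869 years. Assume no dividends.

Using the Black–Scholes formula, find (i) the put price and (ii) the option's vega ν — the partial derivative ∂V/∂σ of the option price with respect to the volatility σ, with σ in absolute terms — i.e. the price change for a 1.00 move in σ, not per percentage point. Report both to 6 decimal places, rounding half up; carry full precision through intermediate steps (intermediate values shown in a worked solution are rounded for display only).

price = 59.857097
ν = 126.417342

σ√T = 0.3865·√2.5869 = 0.621641
d₁ = (ln(S/K) + (r+σ²/2)T) / (σ√T) = (ln(200.23/237.74) + (0.0349+0.3865²/2)·2.5869) / 0.621641 = (-0.171711 + 0.283501) / 0.621641 = 0.179831
d₂ = d₁ − σ√T = 0.179831 − 0.621641 = -0.441809
e^{−rT} = e^{−0.0349·2.5869} = 0.913673
N(−d₁) = 0.428643,  N(−d₂) = 0.670686
Put price V = K·e^{−rT}·N(−d₂) − S·N(−d₁) = 145.684196 − 85.827098 = 59.857097
φ(d₁) = (1/√(2π))·e^{−d₁²/2} = 0.392543
ν = S·φ(d₁)·√T = 126.417342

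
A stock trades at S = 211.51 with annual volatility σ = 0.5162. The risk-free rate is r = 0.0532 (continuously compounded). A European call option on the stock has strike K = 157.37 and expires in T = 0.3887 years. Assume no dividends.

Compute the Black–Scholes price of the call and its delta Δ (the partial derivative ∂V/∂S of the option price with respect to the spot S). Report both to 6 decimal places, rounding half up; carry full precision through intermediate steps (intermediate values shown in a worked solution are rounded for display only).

price = 62.320688
Δ = 0.873666

σ√T = 0.5162·√0.3887 = 0.321829
d₁ = (ln(S/K) + (r+σ²/2)T) / (σ√T) = (ln(211.51/157.37) + (0.0532+0.5162²/2)·0.3887) / 0.321829 = (0.295673 + 0.072466) / 0.321829 = 1.143894
d₂ = d₁ − σ√T = 1.143894 − 0.321829 = 0.822065
e^{−rT} = e^{−0.0532·0.3887} = 0.979534
N(d₁) = 0.873666,  N(d₂) = 0.794480
Call price V = S·N(d₁) − K·e^{−rT}·N(d₂) = 184.789142 − 122.468455 = 62.320688
Δ = N(d₁) = 0.873666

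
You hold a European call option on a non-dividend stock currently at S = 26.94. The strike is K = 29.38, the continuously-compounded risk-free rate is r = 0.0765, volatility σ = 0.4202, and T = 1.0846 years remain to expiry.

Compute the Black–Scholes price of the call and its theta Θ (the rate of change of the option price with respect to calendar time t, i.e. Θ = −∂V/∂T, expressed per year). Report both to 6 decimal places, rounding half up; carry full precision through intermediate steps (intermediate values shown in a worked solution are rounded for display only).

price = 4.624541
Θ = -2.969089

σ√T = 0.4202·√1.0846 = 0.437614
d₁ = (ln(S/K) + (r+σ²/2)T) / (σ√T) = (ln(26.94/29.38) + (0.0765+0.4202²/2)·1.0846) / 0.437614 = (-0.086702 + 0.178725) / 0.437614 = 0.210283
d₂ = d₁ − σ√T = 0.210283 − 0.437614 = -0.227331
e^{−rT} = e^{−0.0765·1.0846} = 0.920377
N(d₁) = 0.583277,  N(d₂) = 0.410083
Call price V = S·N(d₁) − K·e^{−rT}·N(d₂) = 15.713473 − 11.088932 = 4.624541
φ(d₁) = (1/√(2π))·e^{−d₁²/2} = 0.390219
Θ = −S·φ(d₁)·σ/(2√T) − r·K·e^{−rT}·N(d₂) = −2.120786 − 0.848303 = -2.969089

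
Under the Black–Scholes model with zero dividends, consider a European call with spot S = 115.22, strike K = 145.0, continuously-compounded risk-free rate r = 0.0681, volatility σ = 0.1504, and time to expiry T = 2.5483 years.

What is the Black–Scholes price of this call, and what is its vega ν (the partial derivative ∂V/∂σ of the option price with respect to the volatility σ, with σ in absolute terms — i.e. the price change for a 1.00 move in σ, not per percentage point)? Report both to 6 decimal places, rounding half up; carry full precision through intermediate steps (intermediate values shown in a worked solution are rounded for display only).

price = 8.298061
ν = 72.896753

σ√T = 0.1504·√2.5483 = 0.240089
d₁ = (ln(S/K) + (r+σ²/2)T) / (σ√T) = (ln(115.22/145.0) + (0.0681+0.1504²/2)·2.5483) / 0.240089 = (-0.229890 + 0.202361) / 0.240089 = -0.114664
d₂ = d₁ − σ√T = -0.114664 − 0.240089 = -0.354754
e^{−rT} = e^{−0.0681·2.5483} = 0.840684
N(d₁) = 0.454356,  N(d₂) = 0.361387
Call price V = S·N(d₁) − K·e^{−rT}·N(d₂) = 52.350853 − 44.052792 = 8.298061
φ(d₁) = (1/√(2π))·e^{−d₁²/2} = 0.396328
ν = S·φ(d₁)·√T = 72.896753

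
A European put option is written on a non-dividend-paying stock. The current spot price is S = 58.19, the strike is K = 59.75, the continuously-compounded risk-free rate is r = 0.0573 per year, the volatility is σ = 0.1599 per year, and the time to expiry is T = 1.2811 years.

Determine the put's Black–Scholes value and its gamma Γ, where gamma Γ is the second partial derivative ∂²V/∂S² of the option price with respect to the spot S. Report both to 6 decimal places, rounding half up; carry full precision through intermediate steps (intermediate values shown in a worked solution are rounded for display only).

price = 2.901792
Γ = 0.035632

σ√T = 0.1599·√1.2811 = 0.180984
d₁ = (ln(S/K) + (r+σ²/2)T) / (σ√T) = (ln(58.19/59.75) + (0.0573+0.1599²/2)·1.2811) / 0.180984 = (-0.026456 + 0.089785) / 0.180984 = 0.349915
d₂ = d₁ − σ√T = 0.349915 − 0.180984 = 0.168931
e^{−rT} = e^{−0.0573·1.2811} = 0.929223
N(−d₁) = 0.363201,  N(−d₂) = 0.432926
Put price V = K·e^{−rT}·N(−d₂) − S·N(−d₁) = 24.036477 − 21.134685 = 2.901792
φ(d₁) = (1/√(2π))·e^{−d₁²/2} = 0.375252
Γ = φ(d₁) / (S·σ·√T) = 0.035632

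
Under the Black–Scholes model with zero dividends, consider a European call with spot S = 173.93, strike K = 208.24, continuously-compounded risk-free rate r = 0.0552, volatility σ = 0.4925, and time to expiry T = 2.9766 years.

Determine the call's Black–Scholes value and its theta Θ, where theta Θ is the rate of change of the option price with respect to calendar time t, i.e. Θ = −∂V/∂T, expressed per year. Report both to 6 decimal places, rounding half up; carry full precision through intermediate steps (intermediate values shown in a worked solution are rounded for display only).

price = 56.316683
Θ = -12.325363

σ√T = 0.4925·√2.9766 = 0.849702
d₁ = (ln(S/K) + (r+σ²/2)T) / (σ√T) = (ln(173.93/208.24) + (0.0552+0.4925²/2)·2.9766) / 0.849702 = (-0.180038 + 0.525305) / 0.849702 = 0.406338
d₂ = d₁ − σ√T = 0.406338 − 0.849702 = -0.443363
e^{−rT} = e^{−0.0552·2.9766} = 0.848480
N(d₁) = 0.657753,  N(d₂) = 0.328752
Call price V = S·N(d₁) − K·e^{−rT}·N(d₂) = 114.402984 − 58.086300 = 56.316683
φ(d₁) = (1/√(2π))·e^{−d₁²/2} = 0.367330
Θ = −S·φ(d₁)·σ/(2√T) − r·K·e^{−rT}·N(d₂) = −9.118999 − 3.206364 = -12.325363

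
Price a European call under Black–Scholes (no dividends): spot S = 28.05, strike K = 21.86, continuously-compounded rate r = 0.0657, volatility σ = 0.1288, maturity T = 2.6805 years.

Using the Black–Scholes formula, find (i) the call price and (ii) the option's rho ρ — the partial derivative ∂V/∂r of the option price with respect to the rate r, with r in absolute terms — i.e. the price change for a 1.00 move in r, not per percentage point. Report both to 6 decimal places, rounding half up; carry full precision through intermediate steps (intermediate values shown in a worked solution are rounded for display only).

σ√T = 0.1288·√2.6805 = 0.210874
d₁ = (ln(S/K) + (r+σ²/2)T) / (σ√T) = (ln(28.05/21.86) + (0.0657+0.1288²/2)·2.6805) / 0.210874 = (0.249330 + 0.198343) / 0.210874 = 2.122937
d₂ = d₁ − σ√T = 2.122937 − 0.210874 = 1.912063
e^{−rT} = e^{−0.0657·2.6805} = 0.838527
N(d₁) = 0.983120,  N(d₂) = 0.972066
Call price V = S·N(d₁) − K·e^{−rT}·N(d₂) = 27.576528 − 17.818157 = 9.758372
ρ = K·T·e^{−rT}·N(d₂) = 47.761569

price = 9.758372
ρ = 47.761569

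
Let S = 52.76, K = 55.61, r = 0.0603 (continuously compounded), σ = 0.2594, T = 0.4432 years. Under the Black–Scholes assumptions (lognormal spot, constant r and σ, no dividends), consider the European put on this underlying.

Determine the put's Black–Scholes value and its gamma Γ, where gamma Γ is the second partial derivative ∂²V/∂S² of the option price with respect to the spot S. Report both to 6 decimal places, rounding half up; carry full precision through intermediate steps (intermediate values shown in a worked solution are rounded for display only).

price = 4.410810
Γ = 0.043698

σ√T = 0.2594·√0.4432 = 0.172691
d₁ = (ln(S/K) + (r+σ²/2)T) / (σ√T) = (ln(52.76/55.61) + (0.0603+0.2594²/2)·0.4432) / 0.172691 = (-0.052610 + 0.041636) / 0.172691 = -0.063545
d₂ = d₁ − σ√T = -0.063545 − 0.172691 = -0.236236
e^{−rT} = e^{−0.0603·0.4432} = 0.973629
N(−d₁) = 0.525334,  N(−d₂) = 0.593375
Put price V = K·e^{−rT}·N(−d₂) − S·N(−d₁) = 32.127418 − 27.716608 = 4.410810
φ(d₁) = (1/√(2π))·e^{−d₁²/2} = 0.398138
Γ = φ(d₁) / (S·σ·√T) = 0.043698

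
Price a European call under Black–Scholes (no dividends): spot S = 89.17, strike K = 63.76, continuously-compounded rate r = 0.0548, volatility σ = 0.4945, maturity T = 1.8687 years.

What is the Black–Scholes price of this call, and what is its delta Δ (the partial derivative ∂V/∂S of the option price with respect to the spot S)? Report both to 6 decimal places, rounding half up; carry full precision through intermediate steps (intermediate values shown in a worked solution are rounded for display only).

σ√T = 0.4945·√1.8687 = 0.675983
d₁ = (ln(S/K) + (r+σ²/2)T) / (σ√T) = (ln(89.17/63.76) + (0.0548+0.4945²/2)·1.8687) / 0.675983 = (0.335419 + 0.330882) / 0.675983 = 0.985675
d₂ = d₁ − σ√T = 0.985675 − 0.675983 = 0.309692
e^{−rT} = e^{−0.0548·1.8687} = 0.902664
N(d₁) = 0.837854,  N(d₂) = 0.621602
Call price V = S·N(d₁) − K·e^{−rT}·N(d₂) = 74.711420 − 35.775616 = 38.935804
Δ = N(d₁) = 0.837854

price = 38.935804
Δ = 0.837854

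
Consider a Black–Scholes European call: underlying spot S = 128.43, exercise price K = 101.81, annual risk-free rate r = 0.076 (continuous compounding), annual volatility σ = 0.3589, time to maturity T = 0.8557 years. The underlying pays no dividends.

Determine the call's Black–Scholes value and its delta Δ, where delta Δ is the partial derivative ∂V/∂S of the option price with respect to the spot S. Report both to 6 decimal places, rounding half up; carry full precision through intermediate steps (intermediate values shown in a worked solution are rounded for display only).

σ√T = 0.3589·√0.8557 = 0.331997
d₁ = (ln(S/K) + (r+σ²/2)T) / (σ√T) = (ln(128.43/101.81) + (0.076+0.3589²/2)·0.8557) / 0.331997 = (0.232276 + 0.120144) / 0.331997 = 1.061515
d₂ = d₁ − σ√T = 1.061515 − 0.331997 = 0.729518
e^{−rT} = e^{−0.076·0.8557} = 0.937036
N(d₁) = 0.855772,  N(d₂) = 0.767158
Call price V = S·N(d₁) − K·e^{−rT}·N(d₂) = 109.906808 − 73.186583 = 36.720225
Δ = N(d₁) = 0.855772

price = 36.720225
Δ = 0.855772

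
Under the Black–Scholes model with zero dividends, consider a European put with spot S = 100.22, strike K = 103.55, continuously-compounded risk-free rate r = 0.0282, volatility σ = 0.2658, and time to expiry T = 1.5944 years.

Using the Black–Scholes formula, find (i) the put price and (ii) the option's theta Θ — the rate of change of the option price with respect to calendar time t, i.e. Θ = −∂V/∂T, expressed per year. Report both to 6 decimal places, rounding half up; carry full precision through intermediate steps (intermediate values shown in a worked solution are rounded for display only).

σ√T = 0.2658·√1.5944 = 0.335624
d₁ = (ln(S/K) + (r+σ²/2)T) / (σ√T) = (ln(100.22/103.55) + (0.0282+0.2658²/2)·1.5944) / 0.335624 = (-0.032687 + 0.101284) / 0.335624 = 0.204387
d₂ = d₁ − σ√T = 0.204387 − 0.335624 = -0.131238
e^{−rT} = e^{−0.0282·1.5944} = 0.956034
N(−d₁) = 0.419026,  N(−d₂) = 0.552206
Put price V = K·e^{−rT}·N(−d₂) − S·N(−d₁) = 54.666941 − 41.994755 = 12.672186
φ(d₁) = (1/√(2π))·e^{−d₁²/2} = 0.390696
Θ = −S·φ(d₁)·σ/(2√T) + r·K·e^{−rT}·N(−d₂) = −4.121162 + 1.541608 = -2.579555

price = 12.672186
Θ = -2.579555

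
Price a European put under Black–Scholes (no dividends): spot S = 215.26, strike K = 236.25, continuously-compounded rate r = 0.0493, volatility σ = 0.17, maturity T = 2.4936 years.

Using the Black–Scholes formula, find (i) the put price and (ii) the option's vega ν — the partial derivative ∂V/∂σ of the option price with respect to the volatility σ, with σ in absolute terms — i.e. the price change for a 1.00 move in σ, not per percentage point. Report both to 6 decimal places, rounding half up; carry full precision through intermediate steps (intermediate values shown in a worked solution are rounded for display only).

price = 19.615849
ν = 131.580593

σ√T = 0.17·√2.4936 = 0.268449
d₁ = (ln(S/K) + (r+σ²/2)T) / (σ√T) = (ln(215.26/236.25) + (0.0493+0.17²/2)·2.4936) / 0.268449 = (-0.093044 + 0.158967) / 0.268449 = 0.245570
d₂ = d₁ − σ√T = 0.245570 − 0.268449 = -0.022880
e^{−rT} = e^{−0.0493·2.4936} = 0.884322
N(−d₁) = 0.403008,  N(−d₂) = 0.509127
Put price V = K·e^{−rT}·N(−d₂) − S·N(−d₁) = 106.367276 − 86.751428 = 19.615849
φ(d₁) = (1/√(2π))·e^{−d₁²/2} = 0.387093
ν = S·φ(d₁)·√T = 131.580593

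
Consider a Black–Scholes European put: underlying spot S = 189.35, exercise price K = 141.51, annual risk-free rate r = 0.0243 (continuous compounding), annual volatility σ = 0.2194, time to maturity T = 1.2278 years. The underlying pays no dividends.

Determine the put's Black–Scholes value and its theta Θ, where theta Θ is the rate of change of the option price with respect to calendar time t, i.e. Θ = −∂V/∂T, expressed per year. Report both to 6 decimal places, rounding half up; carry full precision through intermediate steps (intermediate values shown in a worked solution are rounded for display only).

price = 1.699245
Θ = -2.258739

σ√T = 0.2194·√1.2278 = 0.243109
d₁ = (ln(S/K) + (r+σ²/2)T) / (σ√T) = (ln(189.35/141.51) + (0.0243+0.2194²/2)·1.2278) / 0.243109 = (0.291227 + 0.059386) / 0.243109 = 1.442208
d₂ = d₁ − σ√T = 1.442208 − 0.243109 = 1.199099
e^{−rT} = e^{−0.0243·1.2278} = 0.970605
N(−d₁) = 0.074622,  N(−d₂) = 0.115245
Put price V = K·e^{−rT}·N(−d₂) − S·N(−d₁) = 15.828897 − 14.129652 = 1.699245
φ(d₁) = (1/√(2π))·e^{−d₁²/2} = 0.141011
Θ = −S·φ(d₁)·σ/(2√T) + r·K·e^{−rT}·N(−d₂) = −2.643382 + 0.384642 = -2.258739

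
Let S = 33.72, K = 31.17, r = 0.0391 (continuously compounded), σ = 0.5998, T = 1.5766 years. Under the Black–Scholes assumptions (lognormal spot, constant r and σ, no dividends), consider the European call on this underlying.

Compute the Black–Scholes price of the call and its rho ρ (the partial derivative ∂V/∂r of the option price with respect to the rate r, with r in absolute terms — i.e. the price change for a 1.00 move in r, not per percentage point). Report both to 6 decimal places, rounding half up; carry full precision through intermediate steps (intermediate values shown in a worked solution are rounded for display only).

σ√T = 0.5998·√1.5766 = 0.753125
d₁ = (ln(S/K) + (r+σ²/2)T) / (σ√T) = (ln(33.72/31.17) + (0.0391+0.5998²/2)·1.5766) / 0.753125 = (0.078635 + 0.345244) / 0.753125 = 0.562827
d₂ = d₁ − σ√T = 0.562827 − 0.753125 = -0.190299
e^{−rT} = e^{−0.0391·1.5766} = 0.940217
N(d₁) = 0.713224,  N(d₂) = 0.424538
Call price V = S·N(d₁) − K·e^{−rT}·N(d₂) = 24.049897 − 12.441731 = 11.608166
ρ = K·T·e^{−rT}·N(d₂) = 19.615633

price = 11.608166
ρ = 19.615633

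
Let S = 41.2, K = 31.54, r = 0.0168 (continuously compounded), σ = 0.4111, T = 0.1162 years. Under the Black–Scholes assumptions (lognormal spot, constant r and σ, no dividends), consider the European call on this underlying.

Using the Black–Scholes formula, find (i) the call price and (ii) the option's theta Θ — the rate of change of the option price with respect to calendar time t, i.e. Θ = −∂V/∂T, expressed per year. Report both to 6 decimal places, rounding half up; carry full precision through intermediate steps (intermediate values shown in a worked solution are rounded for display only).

σ√T = 0.4111·√0.1162 = 0.140136
d₁ = (ln(S/K) + (r+σ²/2)T) / (σ√T) = (ln(41.2/31.54) + (0.0168+0.4111²/2)·0.1162) / 0.140136 = (0.267182 + 0.011771) / 0.140136 = 1.990583
d₂ = d₁ − σ√T = 1.990583 − 0.140136 = 1.850447
e^{−rT} = e^{−0.0168·0.1162} = 0.998050
N(d₁) = 0.976737,  N(d₂) = 0.967875
Call price V = S·N(d₁) − K·e^{−rT}·N(d₂) = 40.241550 − 30.467256 = 9.774294
φ(d₁) = (1/√(2π))·e^{−d₁²/2} = 0.055015
Θ = −S·φ(d₁)·σ/(2√T) − r·K·e^{−rT}·N(d₂) = −1.366761 − 0.511850 = -1.878611

price = 9.774294
Θ = -1.878611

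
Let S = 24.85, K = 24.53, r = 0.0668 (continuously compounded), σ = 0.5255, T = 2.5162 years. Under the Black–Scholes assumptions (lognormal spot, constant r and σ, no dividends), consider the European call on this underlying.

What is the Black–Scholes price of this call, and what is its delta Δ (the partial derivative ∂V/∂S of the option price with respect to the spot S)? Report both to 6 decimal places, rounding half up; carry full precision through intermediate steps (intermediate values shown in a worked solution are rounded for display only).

σ√T = 0.5255·√2.5162 = 0.833576
d₁ = (ln(S/K) + (r+σ²/2)T) / (σ√T) = (ln(24.85/24.53) + (0.0668+0.5255²/2)·2.5162) / 0.833576 = (0.012961 + 0.515507) / 0.833576 = 0.633976
d₂ = d₁ − σ√T = 0.633976 − 0.833576 = -0.199600
e^{−rT} = e^{−0.0668·2.5162} = 0.845284
N(d₁) = 0.736952,  N(d₂) = 0.420897
Call price V = S·N(d₁) − K·e^{−rT}·N(d₂) = 18.313255 − 8.727222 = 9.586033
Δ = N(d₁) = 0.736952

price = 9.586033
Δ = 0.736952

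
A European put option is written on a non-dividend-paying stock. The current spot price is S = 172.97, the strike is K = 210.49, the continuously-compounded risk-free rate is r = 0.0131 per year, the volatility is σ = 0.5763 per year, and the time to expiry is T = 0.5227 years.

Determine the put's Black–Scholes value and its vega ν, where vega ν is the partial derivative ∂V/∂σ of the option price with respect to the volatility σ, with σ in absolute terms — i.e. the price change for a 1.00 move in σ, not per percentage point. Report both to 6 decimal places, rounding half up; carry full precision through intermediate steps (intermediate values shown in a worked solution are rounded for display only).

σ√T = 0.5763·√0.5227 = 0.416653
d₁ = (ln(S/K) + (r+σ²/2)T) / (σ√T) = (ln(172.97/210.49) + (0.0131+0.5763²/2)·0.5227) / 0.416653 = (-0.196320 + 0.093647) / 0.416653 = -0.246422
d₂ = d₁ − σ√T = -0.246422 − 0.416653 = -0.663075
e^{−rT} = e^{−0.0131·0.5227} = 0.993176
N(−d₁) = 0.597322,  N(−d₂) = 0.746359
Put price V = K·e^{−rT}·N(−d₂) − S·N(−d₁) = 156.029028 − 103.318831 = 52.710197
φ(d₁) = (1/√(2π))·e^{−d₁²/2} = 0.387012
ν = S·φ(d₁)·√T = 48.397294

price = 52.710197
ν = 48.397294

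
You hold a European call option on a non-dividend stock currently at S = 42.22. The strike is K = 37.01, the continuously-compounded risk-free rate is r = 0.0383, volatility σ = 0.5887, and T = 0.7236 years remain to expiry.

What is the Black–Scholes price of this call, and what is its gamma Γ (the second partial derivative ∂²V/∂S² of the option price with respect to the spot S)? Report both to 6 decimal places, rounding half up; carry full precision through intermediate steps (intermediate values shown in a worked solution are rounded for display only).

σ√T = 0.5887·√0.7236 = 0.500776
d₁ = (ln(S/K) + (r+σ²/2)T) / (σ√T) = (ln(42.22/37.01) + (0.0383+0.5887²/2)·0.7236) / 0.500776 = (0.131706 + 0.153102) / 0.500776 = 0.568734
d₂ = d₁ − σ√T = 0.568734 − 0.500776 = 0.067958
e^{−rT} = e^{−0.0383·0.7236} = 0.972667
N(d₁) = 0.715231,  N(d₂) = 0.527090
Call price V = S·N(d₁) − K·e^{−rT}·N(d₂) = 30.197074 − 18.974405 = 11.222669
φ(d₁) = (1/√(2π))·e^{−d₁²/2} = 0.339369
Γ = φ(d₁) / (S·σ·√T) = 0.016051

price = 11.222669
Γ = 0.016051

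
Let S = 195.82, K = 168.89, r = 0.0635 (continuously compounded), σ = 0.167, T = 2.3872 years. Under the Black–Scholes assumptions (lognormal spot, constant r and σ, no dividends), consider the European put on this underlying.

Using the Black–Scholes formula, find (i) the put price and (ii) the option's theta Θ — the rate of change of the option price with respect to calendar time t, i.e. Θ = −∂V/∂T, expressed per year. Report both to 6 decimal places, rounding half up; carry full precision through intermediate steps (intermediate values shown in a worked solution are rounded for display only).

price = 2.628134
Θ = -0.445208

σ√T = 0.167·√2.3872 = 0.258024
d₁ = (ln(S/K) + (r+σ²/2)T) / (σ√T) = (ln(195.82/168.89) + (0.0635+0.167²/2)·2.3872) / 0.258024 = (0.147948 + 0.184876) / 0.258024 = 1.289892
d₂ = d₁ − σ√T = 1.289892 − 0.258024 = 1.031868
e^{−rT} = e^{−0.0635·2.3872} = 0.859343
N(−d₁) = 0.098544,  N(−d₂) = 0.151067
Put price V = K·e^{−rT}·N(−d₂) − S·N(−d₁) = 21.925025 − 19.296891 = 2.628134
φ(d₁) = (1/√(2π))·e^{−d₁²/2} = 0.173626
Θ = −S·φ(d₁)·σ/(2√T) + r·K·e^{−rT}·N(−d₂) = −1.837447 + 1.392239 = -0.445208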